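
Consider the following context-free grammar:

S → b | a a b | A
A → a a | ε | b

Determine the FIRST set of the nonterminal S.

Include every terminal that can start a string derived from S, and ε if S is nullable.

We compute FIRST(S) using the standard algorithm.
FIRST(A) = {a, b, ε}
FIRST(S) = {a, b, ε}
Therefore, FIRST(S) = {a, b, ε}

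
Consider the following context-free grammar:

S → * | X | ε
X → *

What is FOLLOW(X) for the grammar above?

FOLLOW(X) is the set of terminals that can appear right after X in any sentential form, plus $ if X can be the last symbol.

We compute FOLLOW(X) using the standard algorithm.
FOLLOW(S) starts with {$}.
FIRST(S) = {*, ε}
FIRST(X) = {*}
FOLLOW(S) = {$}
FOLLOW(X) = {$}
Therefore, FOLLOW(X) = {$}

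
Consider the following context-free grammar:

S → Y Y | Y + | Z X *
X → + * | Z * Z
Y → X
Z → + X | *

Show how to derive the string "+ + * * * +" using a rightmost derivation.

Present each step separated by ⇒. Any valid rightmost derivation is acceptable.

S ⇒ Y + ⇒ X + ⇒ Z * Z + ⇒ Z * * + ⇒ + X * * + ⇒ + + * * * +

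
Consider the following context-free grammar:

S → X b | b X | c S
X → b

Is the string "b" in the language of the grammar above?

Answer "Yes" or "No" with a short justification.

No - no valid derivation exists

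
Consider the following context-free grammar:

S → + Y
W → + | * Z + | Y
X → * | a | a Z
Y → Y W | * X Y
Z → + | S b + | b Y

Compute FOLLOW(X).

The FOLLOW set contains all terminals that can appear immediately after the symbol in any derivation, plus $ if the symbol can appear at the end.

We compute FOLLOW(X) using the standard algorithm.
FOLLOW(S) starts with {$}.
FIRST(S) = {+}
FIRST(W) = {*, +}
FIRST(X) = {*, a}
FIRST(Y) = {*}
FIRST(Z) = {+, b}
FOLLOW(S) = {$, b}
FOLLOW(W) = {$, *, +, b}
FOLLOW(X) = {*}
FOLLOW(Y) = {$, *, +, b}
FOLLOW(Z) = {*, +}
Therefore, FOLLOW(X) = {*}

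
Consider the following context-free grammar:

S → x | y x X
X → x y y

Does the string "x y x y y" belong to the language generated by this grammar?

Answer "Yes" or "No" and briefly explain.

No - no valid derivation exists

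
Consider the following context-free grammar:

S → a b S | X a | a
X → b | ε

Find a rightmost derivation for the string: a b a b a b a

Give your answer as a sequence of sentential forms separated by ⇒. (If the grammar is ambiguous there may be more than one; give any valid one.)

S ⇒ a b S ⇒ a b a b S ⇒ a b a b a b S ⇒ a b a b a b a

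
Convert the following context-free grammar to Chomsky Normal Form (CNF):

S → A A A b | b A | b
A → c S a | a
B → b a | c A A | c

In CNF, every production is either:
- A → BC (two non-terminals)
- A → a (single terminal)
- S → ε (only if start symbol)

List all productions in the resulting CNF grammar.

TB → b; S → b; TC → c; TA → a; A → a; B → c; S → A X0; X0 → A X1; X1 → A TB; S → TB A; A → TC X2; X2 → S TA; B → TB TA; B → TC X3; X3 → A A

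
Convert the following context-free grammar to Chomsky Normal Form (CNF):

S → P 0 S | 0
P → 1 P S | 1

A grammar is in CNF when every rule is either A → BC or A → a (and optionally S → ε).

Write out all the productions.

T0 → 0; S → 0; T1 → 1; P → 1; S → P X0; X0 → T0 S; P → T1 X1; X1 → P S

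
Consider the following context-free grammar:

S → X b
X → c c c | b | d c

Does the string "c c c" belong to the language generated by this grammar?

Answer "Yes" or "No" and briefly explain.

No - no valid derivation exists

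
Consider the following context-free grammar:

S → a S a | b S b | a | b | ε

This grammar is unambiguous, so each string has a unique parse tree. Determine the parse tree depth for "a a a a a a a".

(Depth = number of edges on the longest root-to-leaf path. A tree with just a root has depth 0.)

4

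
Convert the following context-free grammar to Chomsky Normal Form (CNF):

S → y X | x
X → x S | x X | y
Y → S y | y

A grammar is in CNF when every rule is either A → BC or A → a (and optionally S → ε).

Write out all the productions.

TY → y; S → x; TX → x; X → y; Y → y; S → TY X; X → TX S; X → TX X; Y → S TY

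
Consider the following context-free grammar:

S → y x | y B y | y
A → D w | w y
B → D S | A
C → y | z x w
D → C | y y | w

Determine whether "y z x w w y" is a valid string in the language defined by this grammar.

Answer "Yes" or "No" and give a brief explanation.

Yes - a valid derivation exists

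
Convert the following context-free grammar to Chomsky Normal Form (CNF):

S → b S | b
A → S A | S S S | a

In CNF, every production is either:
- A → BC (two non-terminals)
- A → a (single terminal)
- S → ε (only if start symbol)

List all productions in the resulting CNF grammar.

TB → b; S → b; A → a; S → TB S; A → S A; A → S X0; X0 → S S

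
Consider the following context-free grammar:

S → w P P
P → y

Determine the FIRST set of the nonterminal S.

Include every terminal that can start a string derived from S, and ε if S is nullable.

We compute FIRST(S) using the standard algorithm.
FIRST(P) = {y}
FIRST(S) = {w}
Therefore, FIRST(S) = {w}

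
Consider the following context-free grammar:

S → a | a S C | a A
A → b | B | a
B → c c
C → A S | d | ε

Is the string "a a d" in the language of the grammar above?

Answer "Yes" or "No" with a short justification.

Yes - a valid derivation exists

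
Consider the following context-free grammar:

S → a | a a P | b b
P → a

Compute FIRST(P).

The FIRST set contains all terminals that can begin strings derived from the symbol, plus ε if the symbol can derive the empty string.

We compute FIRST(P) using the standard algorithm.
FIRST(P) = {a}
FIRST(S) = {a, b}
Therefore, FIRST(P) = {a}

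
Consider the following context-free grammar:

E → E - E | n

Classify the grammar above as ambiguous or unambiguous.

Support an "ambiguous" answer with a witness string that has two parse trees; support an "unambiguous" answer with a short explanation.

Ambiguous - the string 'n - n - n - n' has two distinct parse trees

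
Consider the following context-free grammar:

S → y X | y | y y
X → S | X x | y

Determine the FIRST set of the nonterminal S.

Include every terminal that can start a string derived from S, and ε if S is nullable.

We compute FIRST(S) using the standard algorithm.
FIRST(S) = {y}
FIRST(X) = {y}
Therefore, FIRST(S) = {y}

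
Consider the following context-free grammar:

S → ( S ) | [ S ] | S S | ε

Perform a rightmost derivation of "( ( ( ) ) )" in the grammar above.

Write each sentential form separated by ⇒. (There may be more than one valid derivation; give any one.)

S ⇒ ( S ) ⇒ ( ( S ) ) ⇒ ( ( ( S ) ) ) ⇒ ( ( ( ) ) )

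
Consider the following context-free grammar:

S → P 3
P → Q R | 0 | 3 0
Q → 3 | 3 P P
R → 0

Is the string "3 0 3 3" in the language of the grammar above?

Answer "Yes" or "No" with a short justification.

No - no valid derivation exists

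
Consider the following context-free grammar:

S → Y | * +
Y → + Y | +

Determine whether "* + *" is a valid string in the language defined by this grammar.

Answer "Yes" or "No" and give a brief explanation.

No - no valid derivation exists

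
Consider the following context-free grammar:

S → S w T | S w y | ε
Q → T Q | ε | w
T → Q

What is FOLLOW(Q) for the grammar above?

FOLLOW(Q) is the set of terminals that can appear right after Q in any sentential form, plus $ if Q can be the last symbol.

We compute FOLLOW(Q) using the standard algorithm.
FOLLOW(S) starts with {$}.
FIRST(Q) = {w, ε}
FIRST(S) = {w, ε}
FIRST(T) = {w, ε}
FOLLOW(Q) = {$, w}
FOLLOW(S) = {$, w}
FOLLOW(T) = {$, w}
Therefore, FOLLOW(Q) = {$, w}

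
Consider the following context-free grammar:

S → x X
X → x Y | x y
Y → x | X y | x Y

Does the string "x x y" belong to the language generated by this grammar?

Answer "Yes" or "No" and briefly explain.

Yes - a valid derivation exists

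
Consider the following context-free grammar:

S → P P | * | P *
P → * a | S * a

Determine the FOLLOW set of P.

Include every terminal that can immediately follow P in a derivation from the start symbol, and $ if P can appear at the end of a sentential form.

We compute FOLLOW(P) using the standard algorithm.
FOLLOW(S) starts with {$}.
FIRST(P) = {*}
FIRST(S) = {*}
FOLLOW(P) = {$, *}
FOLLOW(S) = {$, *}
Therefore, FOLLOW(P) = {$, *}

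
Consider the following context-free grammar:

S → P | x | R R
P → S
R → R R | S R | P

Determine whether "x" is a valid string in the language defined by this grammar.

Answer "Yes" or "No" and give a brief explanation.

Yes - a valid derivation exists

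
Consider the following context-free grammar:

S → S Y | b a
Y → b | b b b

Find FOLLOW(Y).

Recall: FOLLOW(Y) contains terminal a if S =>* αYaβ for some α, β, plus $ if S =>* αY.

We compute FOLLOW(Y) using the standard algorithm.
FOLLOW(S) starts with {$}.
FIRST(S) = {b}
FIRST(Y) = {b}
FOLLOW(S) = {$, b}
FOLLOW(Y) = {$, b}
Therefore, FOLLOW(Y) = {$, b}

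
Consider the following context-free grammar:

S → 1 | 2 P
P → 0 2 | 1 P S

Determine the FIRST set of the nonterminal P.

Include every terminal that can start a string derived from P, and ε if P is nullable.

We compute FIRST(P) using the standard algorithm.
FIRST(P) = {0, 1}
FIRST(S) = {1, 2}
Therefore, FIRST(P) = {0, 1}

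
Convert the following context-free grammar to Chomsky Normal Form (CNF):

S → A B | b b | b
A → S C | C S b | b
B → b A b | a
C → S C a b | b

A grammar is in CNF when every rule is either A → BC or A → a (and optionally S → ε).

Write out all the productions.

TB → b; S → b; A → b; B → a; TA → a; C → b; S → A B; S → TB TB; A → S C; A → C X0; X0 → S TB; B → TB X1; X1 → A TB; C → S X2; X2 → C X3; X3 → TA TB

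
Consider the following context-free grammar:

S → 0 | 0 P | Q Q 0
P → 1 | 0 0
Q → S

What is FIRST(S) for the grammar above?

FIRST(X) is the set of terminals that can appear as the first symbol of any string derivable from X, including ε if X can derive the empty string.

We compute FIRST(S) using the standard algorithm.
FIRST(P) = {0, 1}
FIRST(Q) = {0}
FIRST(S) = {0}
Therefore, FIRST(S) = {0}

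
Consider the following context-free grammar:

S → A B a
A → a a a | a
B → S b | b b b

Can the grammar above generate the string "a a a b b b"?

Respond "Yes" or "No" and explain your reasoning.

No - no valid derivation exists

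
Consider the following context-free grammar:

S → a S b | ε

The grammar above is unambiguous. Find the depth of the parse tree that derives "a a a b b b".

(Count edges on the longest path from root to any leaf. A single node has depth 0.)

4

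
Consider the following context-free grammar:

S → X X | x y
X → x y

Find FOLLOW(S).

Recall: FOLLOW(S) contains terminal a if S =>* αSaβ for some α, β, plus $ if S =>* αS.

We compute FOLLOW(S) using the standard algorithm.
FOLLOW(S) starts with {$}.
FIRST(S) = {x}
FIRST(X) = {x}
FOLLOW(S) = {$}
FOLLOW(X) = {$, x}
Therefore, FOLLOW(S) = {$}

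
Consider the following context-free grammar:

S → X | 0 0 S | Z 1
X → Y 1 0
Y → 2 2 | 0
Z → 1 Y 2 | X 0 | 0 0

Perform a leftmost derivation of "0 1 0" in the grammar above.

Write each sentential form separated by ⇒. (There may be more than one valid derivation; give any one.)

S ⇒ X ⇒ Y 1 0 ⇒ 0 1 0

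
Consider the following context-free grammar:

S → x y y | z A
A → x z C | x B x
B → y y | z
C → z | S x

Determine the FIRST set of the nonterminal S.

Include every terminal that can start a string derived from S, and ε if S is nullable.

We compute FIRST(S) using the standard algorithm.
FIRST(A) = {x}
FIRST(B) = {y, z}
FIRST(C) = {x, z}
FIRST(S) = {x, z}
Therefore, FIRST(S) = {x, z}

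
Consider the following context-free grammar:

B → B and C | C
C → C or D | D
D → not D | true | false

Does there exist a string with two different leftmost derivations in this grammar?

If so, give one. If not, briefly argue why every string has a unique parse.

No - every string in the language has a unique leftmost derivation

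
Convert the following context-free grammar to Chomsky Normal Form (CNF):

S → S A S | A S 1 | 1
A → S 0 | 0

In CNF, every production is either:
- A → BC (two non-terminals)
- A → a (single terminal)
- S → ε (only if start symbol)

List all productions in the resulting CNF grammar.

T1 → 1; S → 1; T0 → 0; A → 0; S → S X0; X0 → A S; S → A X1; X1 → S T1; A → S T0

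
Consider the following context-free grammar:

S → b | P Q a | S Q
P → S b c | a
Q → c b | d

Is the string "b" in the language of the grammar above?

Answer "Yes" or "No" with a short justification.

Yes - a valid derivation exists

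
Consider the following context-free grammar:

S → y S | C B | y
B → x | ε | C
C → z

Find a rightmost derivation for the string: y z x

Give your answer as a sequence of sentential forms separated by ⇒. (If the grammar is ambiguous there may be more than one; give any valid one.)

S ⇒ y S ⇒ y C B ⇒ y C x ⇒ y z x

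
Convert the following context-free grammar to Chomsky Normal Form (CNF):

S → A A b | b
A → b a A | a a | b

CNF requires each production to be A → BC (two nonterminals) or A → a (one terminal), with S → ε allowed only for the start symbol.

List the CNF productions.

TB → b; S → b; TA → a; A → b; S → A X0; X0 → A TB; A → TB X1; X1 → TA A; A → TA TA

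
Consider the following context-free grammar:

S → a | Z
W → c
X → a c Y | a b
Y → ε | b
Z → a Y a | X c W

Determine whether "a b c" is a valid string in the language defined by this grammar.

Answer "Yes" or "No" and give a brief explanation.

No - no valid derivation exists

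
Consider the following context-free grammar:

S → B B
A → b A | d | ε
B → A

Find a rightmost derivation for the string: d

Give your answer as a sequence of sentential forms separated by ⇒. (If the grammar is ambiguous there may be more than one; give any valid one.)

S ⇒ B B ⇒ B A ⇒ B d ⇒ A d ⇒ d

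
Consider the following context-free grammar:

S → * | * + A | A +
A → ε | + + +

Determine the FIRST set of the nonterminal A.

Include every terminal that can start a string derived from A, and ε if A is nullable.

We compute FIRST(A) using the standard algorithm.
FIRST(A) = {+, ε}
FIRST(S) = {*, +}
Therefore, FIRST(A) = {+, ε}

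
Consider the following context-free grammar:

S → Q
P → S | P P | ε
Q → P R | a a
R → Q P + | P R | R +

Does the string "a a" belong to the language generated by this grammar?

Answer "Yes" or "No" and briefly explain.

Yes - a valid derivation exists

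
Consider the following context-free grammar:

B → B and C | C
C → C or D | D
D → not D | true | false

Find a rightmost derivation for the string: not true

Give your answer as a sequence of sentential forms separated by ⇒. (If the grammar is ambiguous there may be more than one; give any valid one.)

B ⇒ C ⇒ D ⇒ not D ⇒ not true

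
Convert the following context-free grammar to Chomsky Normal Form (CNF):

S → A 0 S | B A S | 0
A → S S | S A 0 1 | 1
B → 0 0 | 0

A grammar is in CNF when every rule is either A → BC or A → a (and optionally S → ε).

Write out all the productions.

T0 → 0; S → 0; T1 → 1; A → 1; B → 0; S → A X0; X0 → T0 S; S → B X1; X1 → A S; A → S S; A → S X2; X2 → A X3; X3 → T0 T1; B → T0 T0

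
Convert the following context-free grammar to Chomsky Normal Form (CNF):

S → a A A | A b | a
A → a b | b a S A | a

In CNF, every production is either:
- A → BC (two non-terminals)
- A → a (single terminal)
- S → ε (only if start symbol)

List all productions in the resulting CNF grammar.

TA → a; TB → b; S → a; A → a; S → TA X0; X0 → A A; S → A TB; A → TA TB; A → TB X1; X1 → TA X2; X2 → S A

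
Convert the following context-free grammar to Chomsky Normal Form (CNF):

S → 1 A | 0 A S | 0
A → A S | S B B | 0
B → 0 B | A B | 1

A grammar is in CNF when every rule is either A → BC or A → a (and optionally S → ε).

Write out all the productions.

T1 → 1; T0 → 0; S → 0; A → 0; B → 1; S → T1 A; S → T0 X0; X0 → A S; A → A S; A → S X1; X1 → B B; B → T0 B; B → A B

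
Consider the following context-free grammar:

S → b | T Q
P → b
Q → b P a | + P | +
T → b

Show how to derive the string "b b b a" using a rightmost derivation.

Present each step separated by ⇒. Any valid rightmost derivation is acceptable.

S ⇒ T Q ⇒ T b P a ⇒ T b b a ⇒ b b b a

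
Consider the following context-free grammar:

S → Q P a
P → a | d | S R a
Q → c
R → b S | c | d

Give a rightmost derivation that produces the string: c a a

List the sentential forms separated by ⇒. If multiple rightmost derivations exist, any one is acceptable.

S ⇒ Q P a ⇒ Q a a ⇒ c a a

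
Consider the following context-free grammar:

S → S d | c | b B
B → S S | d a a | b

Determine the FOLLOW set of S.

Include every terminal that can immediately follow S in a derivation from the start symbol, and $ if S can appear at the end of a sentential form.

We compute FOLLOW(S) using the standard algorithm.
FOLLOW(S) starts with {$}.
FIRST(B) = {b, c, d}
FIRST(S) = {b, c}
FOLLOW(B) = {$, b, c, d}
FOLLOW(S) = {$, b, c, d}
Therefore, FOLLOW(S) = {$, b, c, d}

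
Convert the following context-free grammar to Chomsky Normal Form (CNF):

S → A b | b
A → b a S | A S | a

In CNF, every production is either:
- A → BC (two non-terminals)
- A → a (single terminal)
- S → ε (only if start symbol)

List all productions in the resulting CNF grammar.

TB → b; S → b; TA → a; A → a; S → A TB; A → TB X0; X0 → TA S; A → A S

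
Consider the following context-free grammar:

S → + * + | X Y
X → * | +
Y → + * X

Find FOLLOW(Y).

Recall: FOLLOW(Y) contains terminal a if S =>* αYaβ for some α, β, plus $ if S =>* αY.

We compute FOLLOW(Y) using the standard algorithm.
FOLLOW(S) starts with {$}.
FIRST(S) = {*, +}
FIRST(X) = {*, +}
FIRST(Y) = {+}
FOLLOW(S) = {$}
FOLLOW(X) = {$, +}
FOLLOW(Y) = {$}
Therefore, FOLLOW(Y) = {$}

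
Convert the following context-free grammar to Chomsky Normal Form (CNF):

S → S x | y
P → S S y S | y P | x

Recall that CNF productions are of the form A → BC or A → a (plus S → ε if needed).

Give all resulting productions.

TX → x; S → y; TY → y; P → x; S → S TX; P → S X0; X0 → S X1; X1 → TY S; P → TY P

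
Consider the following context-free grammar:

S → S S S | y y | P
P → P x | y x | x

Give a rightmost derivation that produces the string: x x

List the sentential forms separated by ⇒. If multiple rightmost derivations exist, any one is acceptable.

S ⇒ P ⇒ P x ⇒ x x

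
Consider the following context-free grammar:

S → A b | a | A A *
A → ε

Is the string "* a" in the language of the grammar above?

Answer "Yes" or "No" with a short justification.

No - no valid derivation exists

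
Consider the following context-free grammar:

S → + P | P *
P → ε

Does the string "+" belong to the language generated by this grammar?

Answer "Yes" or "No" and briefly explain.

Yes - a valid derivation exists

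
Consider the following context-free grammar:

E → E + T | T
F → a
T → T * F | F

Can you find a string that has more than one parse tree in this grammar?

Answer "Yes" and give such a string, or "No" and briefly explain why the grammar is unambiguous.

No - the grammar is unambiguous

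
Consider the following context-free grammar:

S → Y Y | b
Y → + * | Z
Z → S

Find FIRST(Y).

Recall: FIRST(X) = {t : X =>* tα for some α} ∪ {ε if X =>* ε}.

We compute FIRST(Y) using the standard algorithm.
FIRST(S) = {+, b}
FIRST(Y) = {+, b}
FIRST(Z) = {+, b}
Therefore, FIRST(Y) = {+, b}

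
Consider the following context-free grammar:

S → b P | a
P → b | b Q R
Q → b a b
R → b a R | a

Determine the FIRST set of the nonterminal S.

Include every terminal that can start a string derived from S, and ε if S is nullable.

We compute FIRST(S) using the standard algorithm.
FIRST(P) = {b}
FIRST(Q) = {b}
FIRST(R) = {a, b}
FIRST(S) = {a, b}
Therefore, FIRST(S) = {a, b}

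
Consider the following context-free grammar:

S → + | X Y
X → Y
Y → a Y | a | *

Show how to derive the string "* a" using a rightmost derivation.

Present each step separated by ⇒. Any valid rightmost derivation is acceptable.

S ⇒ X Y ⇒ X a ⇒ Y a ⇒ * a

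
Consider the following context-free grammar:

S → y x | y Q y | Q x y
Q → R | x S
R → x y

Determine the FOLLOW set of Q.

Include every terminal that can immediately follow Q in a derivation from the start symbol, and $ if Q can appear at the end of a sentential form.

We compute FOLLOW(Q) using the standard algorithm.
FOLLOW(S) starts with {$}.
FIRST(Q) = {x}
FIRST(R) = {x}
FIRST(S) = {x, y}
FOLLOW(Q) = {x, y}
FOLLOW(R) = {x, y}
FOLLOW(S) = {$, x, y}
Therefore, FOLLOW(Q) = {x, y}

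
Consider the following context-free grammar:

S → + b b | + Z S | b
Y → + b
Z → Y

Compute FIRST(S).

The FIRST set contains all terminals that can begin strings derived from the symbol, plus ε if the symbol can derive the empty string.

We compute FIRST(S) using the standard algorithm.
FIRST(S) = {+, b}
FIRST(Y) = {+}
FIRST(Z) = {+}
Therefore, FIRST(S) = {+, b}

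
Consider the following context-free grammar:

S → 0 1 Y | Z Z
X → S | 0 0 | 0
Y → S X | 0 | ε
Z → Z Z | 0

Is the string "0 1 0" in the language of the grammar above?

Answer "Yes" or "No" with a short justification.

Yes - a valid derivation exists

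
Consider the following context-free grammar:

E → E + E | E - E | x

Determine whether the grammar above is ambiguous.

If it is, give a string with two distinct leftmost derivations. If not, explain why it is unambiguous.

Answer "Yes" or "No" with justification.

Yes - the string 'x - x - x - x + x - x' has two distinct leftmost derivations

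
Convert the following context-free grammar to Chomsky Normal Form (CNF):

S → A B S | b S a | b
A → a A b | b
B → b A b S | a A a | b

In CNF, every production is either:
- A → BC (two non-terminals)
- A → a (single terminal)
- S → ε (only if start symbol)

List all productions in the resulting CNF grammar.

TB → b; TA → a; S → b; A → b; B → b; S → A X0; X0 → B S; S → TB X1; X1 → S TA; A → TA X2; X2 → A TB; B → TB X3; X3 → A X4; X4 → TB S; B → TA X5; X5 → A TA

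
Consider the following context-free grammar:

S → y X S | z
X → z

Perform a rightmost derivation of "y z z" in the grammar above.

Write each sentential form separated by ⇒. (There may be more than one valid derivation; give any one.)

S ⇒ y X S ⇒ y X z ⇒ y z z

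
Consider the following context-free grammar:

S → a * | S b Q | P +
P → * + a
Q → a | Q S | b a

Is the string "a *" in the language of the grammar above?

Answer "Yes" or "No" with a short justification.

Yes - a valid derivation exists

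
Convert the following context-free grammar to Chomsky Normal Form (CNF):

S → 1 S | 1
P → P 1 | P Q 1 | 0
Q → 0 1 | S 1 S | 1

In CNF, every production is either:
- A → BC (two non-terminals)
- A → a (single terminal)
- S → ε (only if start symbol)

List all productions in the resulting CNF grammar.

T1 → 1; S → 1; P → 0; T0 → 0; Q → 1; S → T1 S; P → P T1; P → P X0; X0 → Q T1; Q → T0 T1; Q → S X1; X1 → T1 S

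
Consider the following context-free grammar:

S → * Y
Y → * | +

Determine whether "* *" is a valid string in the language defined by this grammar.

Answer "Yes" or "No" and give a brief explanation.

Yes - a valid derivation exists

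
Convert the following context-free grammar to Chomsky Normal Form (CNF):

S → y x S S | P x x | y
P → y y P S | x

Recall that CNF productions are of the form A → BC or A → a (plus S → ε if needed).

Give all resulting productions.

TY → y; TX → x; S → y; P → x; S → TY X0; X0 → TX X1; X1 → S S; S → P X2; X2 → TX TX; P → TY X3; X3 → TY X4; X4 → P S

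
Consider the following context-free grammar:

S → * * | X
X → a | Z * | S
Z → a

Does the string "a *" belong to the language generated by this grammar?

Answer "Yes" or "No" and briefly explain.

Yes - a valid derivation exists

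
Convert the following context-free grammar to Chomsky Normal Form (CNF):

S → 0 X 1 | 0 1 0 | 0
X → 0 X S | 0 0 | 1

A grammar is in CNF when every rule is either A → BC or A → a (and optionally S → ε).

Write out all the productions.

T0 → 0; T1 → 1; S → 0; X → 1; S → T0 X0; X0 → X T1; S → T0 X1; X1 → T1 T0; X → T0 X2; X2 → X S; X → T0 T0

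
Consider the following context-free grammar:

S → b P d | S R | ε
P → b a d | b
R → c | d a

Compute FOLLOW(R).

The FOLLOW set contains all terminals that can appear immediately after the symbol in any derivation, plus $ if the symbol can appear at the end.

We compute FOLLOW(R) using the standard algorithm.
FOLLOW(S) starts with {$}.
FIRST(P) = {b}
FIRST(R) = {c, d}
FIRST(S) = {b, c, d, ε}
FOLLOW(P) = {d}
FOLLOW(R) = {$, c, d}
FOLLOW(S) = {$, c, d}
Therefore, FOLLOW(R) = {$, c, d}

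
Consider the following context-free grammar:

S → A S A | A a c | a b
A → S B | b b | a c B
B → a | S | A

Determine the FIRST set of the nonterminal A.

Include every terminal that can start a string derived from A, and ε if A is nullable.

We compute FIRST(A) using the standard algorithm.
FIRST(A) = {a, b}
FIRST(B) = {a, b}
FIRST(S) = {a, b}
Therefore, FIRST(A) = {a, b}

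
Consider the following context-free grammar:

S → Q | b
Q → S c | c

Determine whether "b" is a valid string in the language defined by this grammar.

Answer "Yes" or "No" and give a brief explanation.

Yes - a valid derivation exists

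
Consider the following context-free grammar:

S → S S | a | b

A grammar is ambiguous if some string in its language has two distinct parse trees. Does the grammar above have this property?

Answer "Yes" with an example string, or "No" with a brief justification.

Yes - the string 'b a b a' has two distinct parse trees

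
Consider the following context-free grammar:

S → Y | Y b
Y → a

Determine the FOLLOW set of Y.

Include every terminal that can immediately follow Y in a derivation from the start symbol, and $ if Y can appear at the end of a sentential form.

We compute FOLLOW(Y) using the standard algorithm.
FOLLOW(S) starts with {$}.
FIRST(S) = {a}
FIRST(Y) = {a}
FOLLOW(S) = {$}
FOLLOW(Y) = {$, b}
Therefore, FOLLOW(Y) = {$, b}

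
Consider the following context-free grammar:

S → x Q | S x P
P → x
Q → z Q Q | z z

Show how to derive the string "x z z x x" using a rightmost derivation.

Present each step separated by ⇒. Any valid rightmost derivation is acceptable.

S ⇒ S x P ⇒ S x x ⇒ x Q x x ⇒ x z z x x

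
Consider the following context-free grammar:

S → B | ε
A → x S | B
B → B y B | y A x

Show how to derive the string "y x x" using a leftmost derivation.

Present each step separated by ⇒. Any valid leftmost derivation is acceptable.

S ⇒ B ⇒ y A x ⇒ y x S x ⇒ y x x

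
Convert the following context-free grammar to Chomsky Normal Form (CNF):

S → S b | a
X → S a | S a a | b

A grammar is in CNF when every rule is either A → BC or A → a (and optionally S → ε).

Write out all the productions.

TB → b; S → a; TA → a; X → b; S → S TB; X → S TA; X → S X0; X0 → TA TA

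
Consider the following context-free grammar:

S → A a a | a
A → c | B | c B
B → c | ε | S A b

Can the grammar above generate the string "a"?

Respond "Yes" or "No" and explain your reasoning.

Yes - a valid derivation exists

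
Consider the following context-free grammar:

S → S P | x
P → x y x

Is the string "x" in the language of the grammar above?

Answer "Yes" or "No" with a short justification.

Yes - a valid derivation exists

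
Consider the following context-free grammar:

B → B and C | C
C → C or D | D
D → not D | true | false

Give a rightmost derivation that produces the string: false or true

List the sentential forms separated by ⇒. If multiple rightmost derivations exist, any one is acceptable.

B ⇒ C ⇒ C or D ⇒ C or true ⇒ D or true ⇒ false or true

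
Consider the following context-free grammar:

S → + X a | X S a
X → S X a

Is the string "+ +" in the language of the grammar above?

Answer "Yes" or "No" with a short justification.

No - no valid derivation exists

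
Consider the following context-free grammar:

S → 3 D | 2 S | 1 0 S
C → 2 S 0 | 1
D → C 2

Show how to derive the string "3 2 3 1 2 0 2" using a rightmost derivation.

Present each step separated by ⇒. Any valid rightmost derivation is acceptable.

S ⇒ 3 D ⇒ 3 C 2 ⇒ 3 2 S 0 2 ⇒ 3 2 3 D 0 2 ⇒ 3 2 3 C 2 0 2 ⇒ 3 2 3 1 2 0 2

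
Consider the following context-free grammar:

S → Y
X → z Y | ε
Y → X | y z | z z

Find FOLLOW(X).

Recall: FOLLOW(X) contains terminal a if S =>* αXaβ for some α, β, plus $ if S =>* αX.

We compute FOLLOW(X) using the standard algorithm.
FOLLOW(S) starts with {$}.
FIRST(S) = {y, z, ε}
FIRST(X) = {z, ε}
FIRST(Y) = {y, z, ε}
FOLLOW(S) = {$}
FOLLOW(X) = {$}
FOLLOW(Y) = {$}
Therefore, FOLLOW(X) = {$}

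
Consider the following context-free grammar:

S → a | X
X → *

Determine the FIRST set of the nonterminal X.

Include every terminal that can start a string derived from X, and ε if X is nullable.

We compute FIRST(X) using the standard algorithm.
FIRST(S) = {*, a}
FIRST(X) = {*}
Therefore, FIRST(X) = {*}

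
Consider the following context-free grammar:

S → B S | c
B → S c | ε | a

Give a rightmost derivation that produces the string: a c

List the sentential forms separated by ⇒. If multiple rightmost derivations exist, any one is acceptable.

S ⇒ B S ⇒ B c ⇒ a c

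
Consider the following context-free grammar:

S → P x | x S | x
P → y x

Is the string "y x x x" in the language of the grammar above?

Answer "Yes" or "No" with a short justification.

No - no valid derivation exists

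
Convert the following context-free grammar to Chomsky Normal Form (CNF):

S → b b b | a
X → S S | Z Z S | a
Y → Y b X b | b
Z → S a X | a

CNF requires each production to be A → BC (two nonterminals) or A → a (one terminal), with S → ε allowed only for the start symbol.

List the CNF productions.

TB → b; S → a; X → a; Y → b; TA → a; Z → a; S → TB X0; X0 → TB TB; X → S S; X → Z X1; X1 → Z S; Y → Y X2; X2 → TB X3; X3 → X TB; Z → S X4; X4 → TA X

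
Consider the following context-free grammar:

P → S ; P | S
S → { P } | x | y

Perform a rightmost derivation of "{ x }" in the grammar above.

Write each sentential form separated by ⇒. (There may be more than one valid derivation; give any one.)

P ⇒ S ⇒ { P } ⇒ { S } ⇒ { x }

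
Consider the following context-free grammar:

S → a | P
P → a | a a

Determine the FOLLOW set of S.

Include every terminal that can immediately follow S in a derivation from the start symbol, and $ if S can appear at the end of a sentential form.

We compute FOLLOW(S) using the standard algorithm.
FOLLOW(S) starts with {$}.
FIRST(P) = {a}
FIRST(S) = {a}
FOLLOW(P) = {$}
FOLLOW(S) = {$}
Therefore, FOLLOW(S) = {$}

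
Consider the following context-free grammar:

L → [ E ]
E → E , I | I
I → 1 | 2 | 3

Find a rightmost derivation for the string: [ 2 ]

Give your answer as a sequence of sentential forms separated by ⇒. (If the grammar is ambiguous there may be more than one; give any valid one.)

L ⇒ [ E ] ⇒ [ I ] ⇒ [ 2 ]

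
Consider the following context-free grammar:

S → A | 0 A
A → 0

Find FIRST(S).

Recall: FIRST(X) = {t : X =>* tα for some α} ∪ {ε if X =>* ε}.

We compute FIRST(S) using the standard algorithm.
FIRST(A) = {0}
FIRST(S) = {0}
Therefore, FIRST(S) = {0}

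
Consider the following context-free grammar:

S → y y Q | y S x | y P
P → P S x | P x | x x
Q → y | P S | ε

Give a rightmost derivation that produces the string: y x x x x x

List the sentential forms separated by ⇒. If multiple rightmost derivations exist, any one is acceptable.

S ⇒ y P ⇒ y P x ⇒ y P x x ⇒ y P x x x ⇒ y x x x x x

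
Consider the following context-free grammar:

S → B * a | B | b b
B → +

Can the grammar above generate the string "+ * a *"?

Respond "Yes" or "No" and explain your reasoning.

No - no valid derivation exists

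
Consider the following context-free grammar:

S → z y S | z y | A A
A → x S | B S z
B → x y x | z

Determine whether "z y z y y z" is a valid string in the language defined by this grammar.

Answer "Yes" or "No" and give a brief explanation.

No - no valid derivation exists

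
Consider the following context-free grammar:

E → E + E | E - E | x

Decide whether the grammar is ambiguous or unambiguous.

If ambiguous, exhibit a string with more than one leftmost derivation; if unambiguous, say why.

Ambiguous - the string 'x - x - x - x' has two distinct leftmost derivations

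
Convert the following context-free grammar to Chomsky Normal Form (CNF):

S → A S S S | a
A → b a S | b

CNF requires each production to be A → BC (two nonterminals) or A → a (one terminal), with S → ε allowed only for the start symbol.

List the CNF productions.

S → a; TB → b; TA → a; A → b; S → A X0; X0 → S X1; X1 → S S; A → TB X2; X2 → TA S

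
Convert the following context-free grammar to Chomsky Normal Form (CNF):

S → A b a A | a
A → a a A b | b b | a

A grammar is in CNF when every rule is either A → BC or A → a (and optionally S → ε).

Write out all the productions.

TB → b; TA → a; S → a; A → a; S → A X0; X0 → TB X1; X1 → TA A; A → TA X2; X2 → TA X3; X3 → A TB; A → TB TB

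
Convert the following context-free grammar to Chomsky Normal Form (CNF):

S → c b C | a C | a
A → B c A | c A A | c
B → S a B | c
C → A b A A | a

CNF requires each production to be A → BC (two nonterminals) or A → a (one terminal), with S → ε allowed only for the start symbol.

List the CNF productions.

TC → c; TB → b; TA → a; S → a; A → c; B → c; C → a; S → TC X0; X0 → TB C; S → TA C; A → B X1; X1 → TC A; A → TC X2; X2 → A A; B → S X3; X3 → TA B; C → A X4; X4 → TB X5; X5 → A A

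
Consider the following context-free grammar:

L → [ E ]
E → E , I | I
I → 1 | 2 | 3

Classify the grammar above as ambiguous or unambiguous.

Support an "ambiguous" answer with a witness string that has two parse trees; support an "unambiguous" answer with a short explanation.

Unambiguous - every string in the language has a unique parse tree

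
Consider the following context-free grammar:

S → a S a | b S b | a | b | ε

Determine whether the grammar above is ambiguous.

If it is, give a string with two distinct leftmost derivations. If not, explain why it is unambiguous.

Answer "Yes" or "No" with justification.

No - the grammar is unambiguous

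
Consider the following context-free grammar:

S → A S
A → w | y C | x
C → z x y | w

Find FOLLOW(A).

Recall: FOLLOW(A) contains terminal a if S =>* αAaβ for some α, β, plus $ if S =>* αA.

We compute FOLLOW(A) using the standard algorithm.
FOLLOW(S) starts with {$}.
FIRST(A) = {w, x, y}
FIRST(C) = {w, z}
FIRST(S) = {w, x, y}
FOLLOW(A) = {w, x, y}
FOLLOW(C) = {w, x, y}
FOLLOW(S) = {$}
Therefore, FOLLOW(A) = {w, x, y}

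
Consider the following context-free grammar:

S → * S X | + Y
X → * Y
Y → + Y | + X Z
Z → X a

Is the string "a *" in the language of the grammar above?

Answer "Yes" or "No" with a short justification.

No - no valid derivation exists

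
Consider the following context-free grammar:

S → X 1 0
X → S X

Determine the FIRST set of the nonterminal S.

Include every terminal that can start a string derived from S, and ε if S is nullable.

We compute FIRST(S) using the standard algorithm.
FIRST(S) = {}
FIRST(X) = {}
Therefore, FIRST(S) = {}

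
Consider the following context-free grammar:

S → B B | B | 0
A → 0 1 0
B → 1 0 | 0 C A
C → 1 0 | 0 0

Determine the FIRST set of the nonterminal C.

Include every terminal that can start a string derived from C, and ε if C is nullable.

We compute FIRST(C) using the standard algorithm.
FIRST(A) = {0}
FIRST(B) = {0, 1}
FIRST(C) = {0, 1}
FIRST(S) = {0, 1}
Therefore, FIRST(C) = {0, 1}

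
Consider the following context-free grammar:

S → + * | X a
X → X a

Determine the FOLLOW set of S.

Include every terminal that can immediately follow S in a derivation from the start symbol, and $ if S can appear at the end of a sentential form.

We compute FOLLOW(S) using the standard algorithm.
FOLLOW(S) starts with {$}.
FIRST(S) = {+}
FIRST(X) = {}
FOLLOW(S) = {$}
FOLLOW(X) = {a}
Therefore, FOLLOW(S) = {$}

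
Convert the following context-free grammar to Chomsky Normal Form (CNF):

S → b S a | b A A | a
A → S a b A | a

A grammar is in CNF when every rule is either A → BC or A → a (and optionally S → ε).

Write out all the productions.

TB → b; TA → a; S → a; A → a; S → TB X0; X0 → S TA; S → TB X1; X1 → A A; A → S X2; X2 → TA X3; X3 → TB A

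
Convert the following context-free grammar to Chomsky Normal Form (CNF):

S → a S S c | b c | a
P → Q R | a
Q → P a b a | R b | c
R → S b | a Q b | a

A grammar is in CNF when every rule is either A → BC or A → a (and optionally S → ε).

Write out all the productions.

TA → a; TC → c; TB → b; S → a; P → a; Q → c; R → a; S → TA X0; X0 → S X1; X1 → S TC; S → TB TC; P → Q R; Q → P X2; X2 → TA X3; X3 → TB TA; Q → R TB; R → S TB; R → TA X4; X4 → Q TB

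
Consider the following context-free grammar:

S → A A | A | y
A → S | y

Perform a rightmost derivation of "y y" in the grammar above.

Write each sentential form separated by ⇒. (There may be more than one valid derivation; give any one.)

S ⇒ A A ⇒ A y ⇒ y y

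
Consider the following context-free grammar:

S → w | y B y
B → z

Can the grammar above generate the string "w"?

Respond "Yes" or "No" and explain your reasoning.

Yes - a valid derivation exists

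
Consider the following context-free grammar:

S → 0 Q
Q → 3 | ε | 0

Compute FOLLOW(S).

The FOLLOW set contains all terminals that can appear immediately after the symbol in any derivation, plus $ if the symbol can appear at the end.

We compute FOLLOW(S) using the standard algorithm.
FOLLOW(S) starts with {$}.
FIRST(Q) = {0, 3, ε}
FIRST(S) = {0}
FOLLOW(Q) = {$}
FOLLOW(S) = {$}
Therefore, FOLLOW(S) = {$}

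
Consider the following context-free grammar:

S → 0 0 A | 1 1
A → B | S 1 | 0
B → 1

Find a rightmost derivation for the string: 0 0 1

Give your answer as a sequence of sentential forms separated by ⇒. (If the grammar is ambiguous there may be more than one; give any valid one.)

S ⇒ 0 0 A ⇒ 0 0 B ⇒ 0 0 1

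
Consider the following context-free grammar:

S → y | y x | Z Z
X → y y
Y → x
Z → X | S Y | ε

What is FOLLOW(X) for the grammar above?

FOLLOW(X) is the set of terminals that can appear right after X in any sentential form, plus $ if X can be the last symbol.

We compute FOLLOW(X) using the standard algorithm.
FOLLOW(S) starts with {$}.
FIRST(S) = {x, y, ε}
FIRST(X) = {y}
FIRST(Y) = {x}
FIRST(Z) = {x, y, ε}
FOLLOW(S) = {$, x}
FOLLOW(X) = {$, x, y}
FOLLOW(Y) = {$, x, y}
FOLLOW(Z) = {$, x, y}
Therefore, FOLLOW(X) = {$, x, y}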